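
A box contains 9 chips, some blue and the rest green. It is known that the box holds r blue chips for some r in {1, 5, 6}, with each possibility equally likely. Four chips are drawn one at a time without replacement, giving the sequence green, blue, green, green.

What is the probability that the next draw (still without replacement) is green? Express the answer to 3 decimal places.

0.732

The likelihood of the observed sequence under each hypothesis: P(data | r = 1) = (8/9)(1/8)(7/7)(6/6) = 1/9; P(data | r = 5) = (4/9)(5/8)(3/7)(2/6) = 5/126; P(data | r = 6) = (3/9)(6/8)(2/7)(1/6) = 1/84.
Multiplying each by its prior: 1/3 · 1/9 = 1/27, 1/3 · 5/126 = 5/378, 1/3 · 1/84 = 1/252; summing to 41/756.
Dividing through by the total gives posterior P(r = 1 | data) = 28/41, P(r = 5 | data) = 10/41, P(r = 6 | data) = 3/41.
Averaging over the posterior, P(green next | data) = (1)(28/41) + (1/5)(10/41) + (0)(3/41) = 30/41.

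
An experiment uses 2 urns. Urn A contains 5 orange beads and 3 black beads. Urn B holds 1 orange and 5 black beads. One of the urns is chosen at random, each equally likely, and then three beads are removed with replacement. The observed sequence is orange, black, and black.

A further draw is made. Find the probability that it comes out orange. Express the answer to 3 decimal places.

0.364

Compute the likelihood of the observed sequence for each case: P(data | urn A) = (5/8)(3/8)(3/8) = 0.087891; P(data | urn B) = (1/6)(5/6)(5/6) = 0.11574.
Multiplying each by its prior: 1/2 · 0.087891 = 0.043945, 1/2 · 0.11574 = 0.05787; summing to 0.10182.
The posterior is then P(urn A | data) = 0.43162, P(urn B | data) = 0.56838.
So P(orange next | data) = Σ P(orange next | H) P(H | data) = (5/8)(0.43162) + (1/6)(0.56838) = 0.36449.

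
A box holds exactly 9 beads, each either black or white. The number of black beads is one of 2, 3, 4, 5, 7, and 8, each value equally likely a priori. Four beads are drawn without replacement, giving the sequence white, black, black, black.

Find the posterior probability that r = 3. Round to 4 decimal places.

Compute the likelihood of the observed sequence for each case: P(data | r = 2) = (7/9)(2/8)(1/7)(0/6) = 0; P(data | r = 3) = (6/9)(3/8)(2/7)(1/6) = 1/84; P(data | r = 4) = (5/9)(4/8)(3/7)(2/6) = 5/126; P(data | r = 5) = (4/9)(5/8)(4/7)(3/6) = 5/63; P(data | r = 7) = (2/9)(7/8)(6/7)(5/6) = 5/36; P(data | r = 8) = (1/9)(8/8)(7/7)(6/6) = 1/9.
The prior-weighted likelihoods are 1/6 · 0 = 0, 1/6 · 1/84 = 1/504, 1/6 · 5/126 = 5/756, 1/6 · 5/63 = 5/378, 1/6 · 5/36 = 5/216, 1/6 · 1/9 = 1/54; with total 4/63.
Hence P(r = 3 | data) = (1/504) / (4/63) = 1/32.

0.0313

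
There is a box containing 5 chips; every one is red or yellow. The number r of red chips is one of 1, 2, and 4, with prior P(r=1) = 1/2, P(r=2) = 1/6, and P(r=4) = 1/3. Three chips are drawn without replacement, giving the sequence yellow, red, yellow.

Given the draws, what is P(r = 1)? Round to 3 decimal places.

Under each hypothesis, the probability of the observed sequence is: P(data | r = 1) = (4/5)(1/4)(3/3) = 1/5; P(data | r = 2) = (3/5)(2/4)(2/3) = 1/5; P(data | r = 4) = (1/5)(4/4)(0/3) = 0.
The prior-weighted likelihoods are 1/2 · 1/5 = 1/10, 1/6 · 1/5 = 1/30, 1/3 · 0 = 0; summing to 2/15.
By Bayes' rule, P(r = 1 | data) = (1/10) / (2/15) = 3/4.

0.750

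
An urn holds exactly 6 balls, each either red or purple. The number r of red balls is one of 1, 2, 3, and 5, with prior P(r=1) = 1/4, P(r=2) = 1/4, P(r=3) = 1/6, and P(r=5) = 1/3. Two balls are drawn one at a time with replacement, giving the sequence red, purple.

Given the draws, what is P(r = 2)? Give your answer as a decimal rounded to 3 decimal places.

Under each hypothesis, the probability of the observed sequence is: P(data | r = 1) = (1/6)(5/6) = 5/36; P(data | r = 2) = (2/6)(4/6) = 2/9; P(data | r = 3) = (3/6)(3/6) = 1/4; P(data | r = 5) = (5/6)(1/6) = 5/36.
Weighting by the prior gives 1/4 · 5/36 = 5/144, 1/4 · 2/9 = 1/18, 1/6 · 1/4 = 1/24, 1/3 · 5/36 = 5/108; summing to 77/432.
So P(r = 2 | data) = (1/18) / (77/432) = 24/77.

0.312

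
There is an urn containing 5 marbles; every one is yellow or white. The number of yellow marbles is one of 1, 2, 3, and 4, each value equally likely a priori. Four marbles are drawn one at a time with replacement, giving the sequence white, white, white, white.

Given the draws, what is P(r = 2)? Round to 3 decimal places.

0.229

The likelihood of the observed sequence under each hypothesis: P(data | r = 1) = (4/5)(4/5)(4/5)(4/5) = 0.4096; P(data | r = 2) = (3/5)(3/5)(3/5)(3/5) = 0.1296; P(data | r = 3) = (2/5)(2/5)(2/5)(2/5) = 0.0256; P(data | r = 4) = (1/5)(1/5)(1/5)(1/5) = 0.0016.
The prior-weighted likelihoods are 1/4 · 0.4096 = 0.1024, 1/4 · 0.1296 = 0.0324, 1/4 · 0.0256 = 0.0064, 1/4 · 0.0016 = 0.0004; these sum to 0.1416.
Therefore the posterior P(r = 2 | data) = (0.0324) / (0.1416) = 0.22881.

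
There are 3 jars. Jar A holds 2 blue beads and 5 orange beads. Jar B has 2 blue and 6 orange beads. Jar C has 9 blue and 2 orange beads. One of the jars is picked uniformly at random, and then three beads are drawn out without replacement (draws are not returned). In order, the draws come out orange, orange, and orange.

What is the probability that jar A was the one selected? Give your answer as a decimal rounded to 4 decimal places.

0.4444

For each hypothesis, P(data | H) works out to: P(data | jar A) = (5/7)(4/6)(3/5) = 2/7; P(data | jar B) = (6/8)(5/7)(4/6) = 5/14; P(data | jar C) = (2/11)(1/10)(0/9) = 0.
Multiplying each by its prior: 1/3 · 2/7 = 2/21, 1/3 · 5/14 = 5/42, 1/3 · 0 = 0; summing to 3/14.
By Bayes' rule, P(jar A | data) = (2/21) / (3/14) = 4/9.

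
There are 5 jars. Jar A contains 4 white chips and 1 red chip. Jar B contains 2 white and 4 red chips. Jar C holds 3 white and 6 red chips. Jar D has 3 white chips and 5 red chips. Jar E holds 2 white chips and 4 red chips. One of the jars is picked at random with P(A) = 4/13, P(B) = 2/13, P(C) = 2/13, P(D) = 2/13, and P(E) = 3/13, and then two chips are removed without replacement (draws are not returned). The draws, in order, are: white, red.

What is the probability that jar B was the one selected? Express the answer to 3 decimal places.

For each hypothesis, P(data | H) works out to: P(data | jar A) = (4/5)(1/4) = 0.2; P(data | jar B) = (2/6)(4/5) = 0.26667; P(data | jar C) = (3/9)(6/8) = 0.25; P(data | jar D) = (3/8)(5/7) = 0.26786; P(data | jar E) = (2/6)(4/5) = 0.26667.
Weighting by the prior gives 4/13 · 0.2 = 0.061538, 2/13 · 0.26667 = 0.041026, 2/13 · 0.25 = 0.038462, 2/13 · 0.26786 = 0.041209, 3/13 · 0.26667 = 0.061538; with total 0.24377.
Hence P(jar B | data) = (0.041026) / (0.24377) = 0.16829.

0.168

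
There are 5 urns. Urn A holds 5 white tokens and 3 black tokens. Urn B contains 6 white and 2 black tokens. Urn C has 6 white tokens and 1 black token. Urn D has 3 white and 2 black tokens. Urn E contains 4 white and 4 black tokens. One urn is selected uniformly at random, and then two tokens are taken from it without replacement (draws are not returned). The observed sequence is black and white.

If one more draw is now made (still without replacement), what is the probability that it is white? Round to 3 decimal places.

Compute the likelihood of the observed sequence for each case: P(data | urn A) = (3/8)(5/7) = 0.26786; P(data | urn B) = (2/8)(6/7) = 0.21429; P(data | urn C) = (1/7)(6/6) = 0.14286; P(data | urn D) = (2/5)(3/4) = 0.3; P(data | urn E) = (4/8)(4/7) = 0.28571.
Multiplying each by its prior: 1/5 · 0.26786 = 0.053571, 1/5 · 0.21429 = 0.042857, 1/5 · 0.14286 = 0.028571, 1/5 · 0.3 = 0.06, 1/5 · 0.28571 = 0.057143; these sum to 0.24214.
Normalising, the posterior is P(urn A | data) = 0.22124, P(urn B | data) = 0.17699, P(urn C | data) = 0.11799, P(urn D | data) = 0.24779, P(urn E | data) = 0.23599.
So P(white next | data) = Σ P(white next | H) P(H | data) = (2/3)(0.22124) + (5/6)(0.17699) + (1)(0.11799) + (2/3)(0.24779) + (1/2)(0.23599) = 0.69617.

0.696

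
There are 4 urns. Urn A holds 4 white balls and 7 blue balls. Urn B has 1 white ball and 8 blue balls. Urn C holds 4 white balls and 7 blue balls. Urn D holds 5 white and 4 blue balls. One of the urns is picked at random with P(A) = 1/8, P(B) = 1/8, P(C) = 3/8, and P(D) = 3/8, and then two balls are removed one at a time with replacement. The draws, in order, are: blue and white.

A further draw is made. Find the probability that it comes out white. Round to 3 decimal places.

0.430

Under each hypothesis, the probability of the observed sequence is: P(data | urn A) = (7/11)(4/11) = 0.2314; P(data | urn B) = (8/9)(1/9) = 0.098765; P(data | urn C) = (7/11)(4/11) = 0.2314; P(data | urn D) = (4/9)(5/9) = 0.24691.
The prior-weighted likelihoods are 1/8 · 0.2314 = 0.028926, 1/8 · 0.098765 = 0.012346, 3/8 · 0.2314 = 0.086777, 3/8 · 0.24691 = 0.092593; summing to 0.22064.
Dividing through by the total gives posterior P(urn A | data) = 0.1311, P(urn B | data) = 0.055954, P(urn C | data) = 0.39329, P(urn D | data) = 0.41965.
So P(white next | data) = Σ P(white next | H) P(H | data) = (4/11)(0.1311) + (1/9)(0.055954) + (4/11)(0.39329) + (5/9)(0.41965) = 0.43005.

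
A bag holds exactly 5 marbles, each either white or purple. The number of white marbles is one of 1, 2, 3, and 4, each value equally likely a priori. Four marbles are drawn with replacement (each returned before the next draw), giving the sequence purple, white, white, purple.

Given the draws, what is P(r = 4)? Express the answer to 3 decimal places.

0.154

For each hypothesis, P(data | H) works out to: P(data | r = 1) = (4/5)(1/5)(1/5)(4/5) = 16/625; P(data | r = 2) = (3/5)(2/5)(2/5)(3/5) = 36/625; P(data | r = 3) = (2/5)(3/5)(3/5)(2/5) = 36/625; P(data | r = 4) = (1/5)(4/5)(4/5)(1/5) = 16/625.
Weighting by the prior gives 1/4 · 16/625 = 4/625, 1/4 · 36/625 = 9/625, 1/4 · 36/625 = 9/625, 1/4 · 16/625 = 4/625; summing to 26/625.
By Bayes' rule, P(r = 4 | data) = (4/625) / (26/625) = 2/13.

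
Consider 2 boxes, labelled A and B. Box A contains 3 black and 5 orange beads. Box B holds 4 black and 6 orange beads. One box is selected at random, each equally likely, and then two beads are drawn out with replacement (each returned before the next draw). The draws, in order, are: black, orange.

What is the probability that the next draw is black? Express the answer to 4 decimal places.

0.3876

The likelihood of the observed sequence under each hypothesis: P(data | box A) = (3/8)(5/8) = 0.23438; P(data | box B) = (4/10)(6/10) = 0.24.
Multiplying each by its prior: 1/2 · 0.23438 = 0.11719, 1/2 · 0.24 = 0.12; summing to 0.23719.
Normalising, the posterior is P(box A | data) = 0.49407, P(box B | data) = 0.50593.
The predictive probability is P(black next | data) = (3/8)(0.49407) + (2/5)(0.50593) = 0.38765.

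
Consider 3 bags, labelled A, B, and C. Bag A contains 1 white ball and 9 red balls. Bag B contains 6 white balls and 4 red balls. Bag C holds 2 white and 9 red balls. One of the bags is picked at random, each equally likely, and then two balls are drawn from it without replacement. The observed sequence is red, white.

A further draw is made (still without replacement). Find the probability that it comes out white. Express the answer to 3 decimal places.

0.349

For each hypothesis, P(data | H) works out to: P(data | bag A) = (9/10)(1/9) = 1/10; P(data | bag B) = (4/10)(6/9) = 4/15; P(data | bag C) = (9/11)(2/10) = 9/55.
The prior-weighted likelihoods are 1/3 · 1/10 = 1/30, 1/3 · 4/15 = 4/45, 1/3 · 9/55 = 3/55; summing to 35/198.
The posterior is then P(bag A | data) = 33/175, P(bag B | data) = 88/175, P(bag C | data) = 54/175.
Averaging over the posterior, P(white next | data) = (0)(33/175) + (5/8)(88/175) + (1/9)(54/175) = 61/175.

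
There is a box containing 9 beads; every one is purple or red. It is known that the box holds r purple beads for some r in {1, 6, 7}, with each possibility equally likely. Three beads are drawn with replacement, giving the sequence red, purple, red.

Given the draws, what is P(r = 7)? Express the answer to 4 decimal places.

0.1918

Compute the likelihood of the observed sequence for each case: P(data | r = 1) = (8/9)(1/9)(8/9) = 0.087791; P(data | r = 6) = (3/9)(6/9)(3/9) = 0.074074; P(data | r = 7) = (2/9)(7/9)(2/9) = 0.038409.
The prior-weighted likelihoods are 1/3 · 0.087791 = 0.029264, 1/3 · 0.074074 = 0.024691, 1/3 · 0.038409 = 0.012803; with total 0.066758.
Hence P(r = 7 | data) = (0.012803) / (0.066758) = 0.19178.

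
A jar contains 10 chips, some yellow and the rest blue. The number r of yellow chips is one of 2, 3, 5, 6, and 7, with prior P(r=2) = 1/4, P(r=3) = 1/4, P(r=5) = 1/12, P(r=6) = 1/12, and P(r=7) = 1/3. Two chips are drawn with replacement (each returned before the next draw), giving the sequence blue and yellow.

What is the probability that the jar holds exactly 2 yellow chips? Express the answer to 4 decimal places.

0.1967

Compute the likelihood of the observed sequence for each case: P(data | r = 2) = (8/10)(2/10) = 4/25; P(data | r = 3) = (7/10)(3/10) = 21/100; P(data | r = 5) = (5/10)(5/10) = 1/4; P(data | r = 6) = (4/10)(6/10) = 6/25; P(data | r = 7) = (3/10)(7/10) = 21/100.
The prior-weighted likelihoods are 1/4 · 4/25 = 1/25, 1/4 · 21/100 = 21/400, 1/12 · 1/4 = 1/48, 1/12 · 6/25 = 1/50, 1/3 · 21/100 = 7/100; with total 61/300.
Hence P(r = 2 | data) = (1/25) / (61/300) = 12/61.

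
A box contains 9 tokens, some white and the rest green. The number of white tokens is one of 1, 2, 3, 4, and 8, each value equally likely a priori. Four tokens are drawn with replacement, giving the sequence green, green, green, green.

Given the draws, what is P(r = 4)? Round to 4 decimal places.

The likelihood of the observed sequence under each hypothesis: P(data | r = 1) = (8/9)(8/9)(8/9)(8/9) = 0.6243; P(data | r = 2) = (7/9)(7/9)(7/9)(7/9) = 0.36595; P(data | r = 3) = (6/9)(6/9)(6/9)(6/9) = 0.19753; P(data | r = 4) = (5/9)(5/9)(5/9)(5/9) = 0.09526; P(data | r = 8) = (1/9)(1/9)(1/9)(1/9) = 0.00015242.
Weighting by the prior gives 1/5 · 0.6243 = 0.12486, 1/5 · 0.36595 = 0.07319, 1/5 · 0.19753 = 0.039506, 1/5 · 0.09526 = 0.019052, 1/5 · 0.00015242 = 3.0483e-05; with total 0.25664.
By Bayes' rule, P(r = 4 | data) = (0.019052) / (0.25664) = 0.074237.

0.0742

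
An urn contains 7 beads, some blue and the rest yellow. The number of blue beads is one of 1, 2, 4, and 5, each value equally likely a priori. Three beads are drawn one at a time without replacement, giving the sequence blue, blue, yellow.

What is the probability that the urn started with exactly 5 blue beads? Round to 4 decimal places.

For each hypothesis, P(data | H) works out to: P(data | r = 1) = (1/7)(0/6) = 0; P(data | r = 2) = (2/7)(1/6)(5/5) = 1/21; P(data | r = 4) = (4/7)(3/6)(3/5) = 6/35; P(data | r = 5) = (5/7)(4/6)(2/5) = 4/21.
Weighting by the prior gives 1/4 · 0 = 0, 1/4 · 1/21 = 1/84, 1/4 · 6/35 = 3/70, 1/4 · 4/21 = 1/21; summing to 43/420.
By Bayes' rule, P(r = 5 | data) = (1/21) / (43/420) = 20/43.

0.4651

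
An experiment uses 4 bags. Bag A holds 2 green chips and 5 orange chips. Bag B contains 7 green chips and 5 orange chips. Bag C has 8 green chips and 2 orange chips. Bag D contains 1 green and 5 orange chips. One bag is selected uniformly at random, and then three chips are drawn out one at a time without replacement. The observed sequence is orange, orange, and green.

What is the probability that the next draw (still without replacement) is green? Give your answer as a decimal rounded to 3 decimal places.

Compute the likelihood of the observed sequence for each case: P(data | bag A) = (5/7)(4/6)(2/5) = 0.19048; P(data | bag B) = (5/12)(4/11)(7/10) = 0.10606; P(data | bag C) = (2/10)(1/9)(8/8) = 0.022222; P(data | bag D) = (5/6)(4/5)(1/4) = 0.16667.
Weighting by the prior gives 1/4 · 0.19048 = 0.047619, 1/4 · 0.10606 = 0.026515, 1/4 · 0.022222 = 0.0055556, 1/4 · 0.16667 = 0.041667; with total 0.12136.
Normalising, the posterior is P(bag A | data) = 0.39239, P(bag B | data) = 0.21849, P(bag C | data) = 0.045779, P(bag D | data) = 0.34334.
The predictive probability is P(green next | data) = (1/4)(0.39239) + (2/3)(0.21849) + (1)(0.045779) + (0)(0.34334) = 0.28954.

0.290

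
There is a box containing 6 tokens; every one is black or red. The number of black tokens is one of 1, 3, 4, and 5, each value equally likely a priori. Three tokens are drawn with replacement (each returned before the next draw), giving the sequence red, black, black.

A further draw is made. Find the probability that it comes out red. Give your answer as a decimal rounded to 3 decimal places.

0.365

Under each hypothesis, the probability of the observed sequence is: P(data | r = 1) = (5/6)(1/6)(1/6) = 5/216; P(data | r = 3) = (3/6)(3/6)(3/6) = 1/8; P(data | r = 4) = (2/6)(4/6)(4/6) = 4/27; P(data | r = 5) = (1/6)(5/6)(5/6) = 25/216.
Multiplying each by its prior: 1/4 · 5/216 = 5/864, 1/4 · 1/8 = 1/32, 1/4 · 4/27 = 1/27, 1/4 · 25/216 = 25/864; with total 89/864.
The posterior is then P(r = 1 | data) = 5/89, P(r = 3 | data) = 27/89, P(r = 4 | data) = 32/89, P(r = 5 | data) = 25/89.
Averaging over the posterior, P(red next | data) = (5/6)(5/89) + (1/2)(27/89) + (1/3)(32/89) + (1/6)(25/89) = 65/178.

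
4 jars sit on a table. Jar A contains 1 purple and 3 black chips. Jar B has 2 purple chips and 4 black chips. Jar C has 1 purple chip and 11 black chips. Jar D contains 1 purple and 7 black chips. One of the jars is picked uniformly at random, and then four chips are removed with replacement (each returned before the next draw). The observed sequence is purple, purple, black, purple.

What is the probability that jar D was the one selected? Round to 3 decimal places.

0.044

For each hypothesis, P(data | H) works out to: P(data | jar A) = (1/4)(1/4)(3/4)(1/4) = 0.011719; P(data | jar B) = (2/6)(2/6)(4/6)(2/6) = 0.024691; P(data | jar C) = (1/12)(1/12)(11/12)(1/12) = 0.00053048; P(data | jar D) = (1/8)(1/8)(7/8)(1/8) = 0.001709.
Weighting by the prior gives 1/4 · 0.011719 = 0.0029297, 1/4 · 0.024691 = 0.0061728, 1/4 · 0.00053048 = 0.00013262, 1/4 · 0.001709 = 0.00042725; with total 0.0096624.
Therefore the posterior P(jar D | data) = (0.00042725) / (0.0096624) = 0.044217.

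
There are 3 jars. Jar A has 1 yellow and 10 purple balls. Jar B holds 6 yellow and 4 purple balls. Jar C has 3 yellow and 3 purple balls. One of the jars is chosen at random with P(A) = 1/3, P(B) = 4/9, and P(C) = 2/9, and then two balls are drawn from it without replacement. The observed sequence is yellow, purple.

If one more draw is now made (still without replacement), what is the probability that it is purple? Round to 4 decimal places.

0.5016

Compute the likelihood of the observed sequence for each case: P(data | jar A) = (1/11)(10/10) = 1/11; P(data | jar B) = (6/10)(4/9) = 4/15; P(data | jar C) = (3/6)(3/5) = 3/10.
Weighting by the prior gives 1/3 · 1/11 = 1/33, 4/9 · 4/15 = 16/135, 2/9 · 3/10 = 1/15; these sum to 64/297.
Normalising, the posterior is P(jar A | data) = 9/64, P(jar B | data) = 11/20, P(jar C | data) = 99/320.
Averaging over the posterior, P(purple next | data) = (1)(9/64) + (3/8)(11/20) + (1/2)(99/320) = 321/640.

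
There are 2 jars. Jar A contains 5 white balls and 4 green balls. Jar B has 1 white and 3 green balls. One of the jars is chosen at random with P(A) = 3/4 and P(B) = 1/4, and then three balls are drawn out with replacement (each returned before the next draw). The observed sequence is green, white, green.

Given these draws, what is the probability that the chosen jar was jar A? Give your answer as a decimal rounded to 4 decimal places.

For each hypothesis, P(data | H) works out to: P(data | jar A) = (4/9)(5/9)(4/9) = 0.10974; P(data | jar B) = (3/4)(1/4)(3/4) = 0.14062.
The prior-weighted likelihoods are 3/4 · 0.10974 = 0.082305, 1/4 · 0.14062 = 0.035156; these sum to 0.11746.
By Bayes' rule, P(jar A | data) = (0.082305) / (0.11746) = 0.7007.

0.7007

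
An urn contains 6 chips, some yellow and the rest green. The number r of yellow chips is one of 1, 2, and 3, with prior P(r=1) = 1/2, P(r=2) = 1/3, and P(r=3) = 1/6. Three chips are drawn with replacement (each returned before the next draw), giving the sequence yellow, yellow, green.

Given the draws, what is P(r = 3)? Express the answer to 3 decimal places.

For each hypothesis, P(data | H) works out to: P(data | r = 1) = (1/6)(1/6)(5/6) = 5/216; P(data | r = 2) = (2/6)(2/6)(4/6) = 2/27; P(data | r = 3) = (3/6)(3/6)(3/6) = 1/8.
The prior-weighted likelihoods are 1/2 · 5/216 = 5/432, 1/3 · 2/27 = 2/81, 1/6 · 1/8 = 1/48; summing to 37/648.
Therefore the posterior P(r = 3 | data) = (1/48) / (37/648) = 27/74.

0.365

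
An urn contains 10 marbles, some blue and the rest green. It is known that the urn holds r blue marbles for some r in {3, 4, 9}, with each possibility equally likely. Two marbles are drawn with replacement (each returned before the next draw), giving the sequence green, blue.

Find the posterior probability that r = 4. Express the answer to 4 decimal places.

0.4444

For each hypothesis, P(data | H) works out to: P(data | r = 3) = (7/10)(3/10) = 21/100; P(data | r = 4) = (6/10)(4/10) = 6/25; P(data | r = 9) = (1/10)(9/10) = 9/100.
The prior-weighted likelihoods are 1/3 · 21/100 = 7/100, 1/3 · 6/25 = 2/25, 1/3 · 9/100 = 3/100; these sum to 9/50.
Hence P(r = 4 | data) = (2/25) / (9/50) = 4/9.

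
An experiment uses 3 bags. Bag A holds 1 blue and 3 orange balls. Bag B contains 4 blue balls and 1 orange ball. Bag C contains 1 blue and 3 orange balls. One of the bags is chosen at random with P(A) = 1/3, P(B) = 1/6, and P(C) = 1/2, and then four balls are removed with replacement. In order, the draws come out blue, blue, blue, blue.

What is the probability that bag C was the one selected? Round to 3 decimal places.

0.027

The likelihood of the observed sequence under each hypothesis: P(data | bag A) = (1/4)(1/4)(1/4)(1/4) = 0.0039062; P(data | bag B) = (4/5)(4/5)(4/5)(4/5) = 0.4096; P(data | bag C) = (1/4)(1/4)(1/4)(1/4) = 0.0039062.
The prior-weighted likelihoods are 1/3 · 0.0039062 = 0.0013021, 1/6 · 0.4096 = 0.068267, 1/2 · 0.0039062 = 0.0019531; with total 0.071522.
Therefore the posterior P(bag C | data) = (0.0019531) / (0.071522) = 0.027308.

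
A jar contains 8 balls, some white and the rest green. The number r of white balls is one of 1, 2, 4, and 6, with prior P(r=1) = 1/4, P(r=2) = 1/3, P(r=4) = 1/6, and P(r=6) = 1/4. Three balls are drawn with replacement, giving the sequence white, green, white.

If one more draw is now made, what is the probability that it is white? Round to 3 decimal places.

0.548

For each hypothesis, P(data | H) works out to: P(data | r = 1) = (1/8)(7/8)(1/8) = 0.013672; P(data | r = 2) = (2/8)(6/8)(2/8) = 0.046875; P(data | r = 4) = (4/8)(4/8)(4/8) = 0.125; P(data | r = 6) = (6/8)(2/8)(6/8) = 0.14062.
The prior-weighted likelihoods are 1/4 · 0.013672 = 0.003418, 1/3 · 0.046875 = 0.015625, 1/6 · 0.125 = 0.020833, 1/4 · 0.14062 = 0.035156; these sum to 0.075033.
The posterior is then P(r = 1 | data) = 0.045553, P(r = 2 | data) = 0.20824, P(r = 4 | data) = 0.27766, P(r = 6 | data) = 0.46855.
So P(white next | data) = Σ P(white next | H) P(H | data) = (1/8)(0.045553) + (1/4)(0.20824) + (1/2)(0.27766) + (3/4)(0.46855) = 0.54799.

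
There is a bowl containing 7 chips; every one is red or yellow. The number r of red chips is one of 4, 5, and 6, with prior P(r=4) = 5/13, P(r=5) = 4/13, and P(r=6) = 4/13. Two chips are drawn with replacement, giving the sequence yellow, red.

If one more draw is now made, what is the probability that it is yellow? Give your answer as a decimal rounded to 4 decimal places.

0.3272

The likelihood of the observed sequence under each hypothesis: P(data | r = 4) = (3/7)(4/7) = 12/49; P(data | r = 5) = (2/7)(5/7) = 10/49; P(data | r = 6) = (1/7)(6/7) = 6/49.
Weighting by the prior gives 5/13 · 12/49 = 60/637, 4/13 · 10/49 = 40/637, 4/13 · 6/49 = 24/637; these sum to 124/637.
The posterior is then P(r = 4 | data) = 15/31, P(r = 5 | data) = 10/31, P(r = 6 | data) = 6/31.
So P(yellow next | data) = Σ P(yellow next | H) P(H | data) = (3/7)(15/31) + (2/7)(10/31) + (1/7)(6/31) = 71/217.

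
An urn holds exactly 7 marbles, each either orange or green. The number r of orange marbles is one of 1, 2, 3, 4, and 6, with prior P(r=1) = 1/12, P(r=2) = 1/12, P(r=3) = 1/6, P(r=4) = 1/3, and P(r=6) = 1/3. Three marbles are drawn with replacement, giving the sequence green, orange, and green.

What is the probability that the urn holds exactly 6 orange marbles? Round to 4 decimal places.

0.0686

For each hypothesis, P(data | H) works out to: P(data | r = 1) = (6/7)(1/7)(6/7) = 0.10496; P(data | r = 2) = (5/7)(2/7)(5/7) = 0.14577; P(data | r = 3) = (4/7)(3/7)(4/7) = 0.13994; P(data | r = 4) = (3/7)(4/7)(3/7) = 0.10496; P(data | r = 6) = (1/7)(6/7)(1/7) = 0.017493.
The prior-weighted likelihoods are 1/12 · 0.10496 = 0.0087464, 1/12 · 0.14577 = 0.012148, 1/6 · 0.13994 = 0.023324, 1/3 · 0.10496 = 0.034985, 1/3 · 0.017493 = 0.0058309; with total 0.085034.
Therefore the posterior P(r = 6 | data) = (0.0058309) / (0.085034) = 0.068571.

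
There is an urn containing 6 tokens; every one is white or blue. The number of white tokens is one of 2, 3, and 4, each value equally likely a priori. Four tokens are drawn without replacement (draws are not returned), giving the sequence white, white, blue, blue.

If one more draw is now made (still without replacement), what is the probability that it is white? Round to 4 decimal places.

0.5000

Under each hypothesis, the probability of the observed sequence is: P(data | r = 2) = (2/6)(1/5)(4/4)(3/3) = 1/15; P(data | r = 3) = (3/6)(2/5)(3/4)(2/3) = 1/10; P(data | r = 4) = (4/6)(3/5)(2/4)(1/3) = 1/15.
Multiplying each by its prior: 1/3 · 1/15 = 1/45, 1/3 · 1/10 = 1/30, 1/3 · 1/15 = 1/45; summing to 7/90.
The posterior is then P(r = 2 | data) = 2/7, P(r = 3 | data) = 3/7, P(r = 4 | data) = 2/7.
So P(white next | data) = Σ P(white next | H) P(H | data) = (0)(2/7) + (1/2)(3/7) + (1)(2/7) = 1/2.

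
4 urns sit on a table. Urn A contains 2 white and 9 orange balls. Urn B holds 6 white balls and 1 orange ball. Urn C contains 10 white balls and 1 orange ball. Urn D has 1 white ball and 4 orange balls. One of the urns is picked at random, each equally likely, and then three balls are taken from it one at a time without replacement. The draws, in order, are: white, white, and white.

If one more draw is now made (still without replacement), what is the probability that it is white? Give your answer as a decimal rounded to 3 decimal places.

0.820

The likelihood of the observed sequence under each hypothesis: P(data | urn A) = (2/11)(1/10)(0/9) = 0; P(data | urn B) = (6/7)(5/6)(4/5) = 4/7; P(data | urn C) = (10/11)(9/10)(8/9) = 8/11; P(data | urn D) = (1/5)(0/4) = 0.
Multiplying each by its prior: 1/4 · 0 = 0, 1/4 · 4/7 = 1/7, 1/4 · 8/11 = 2/11, 1/4 · 0 = 0; with total 25/77.
Dividing through by the total gives posterior P(urn A | data) = 0, P(urn B | data) = 11/25, P(urn C | data) = 14/25, P(urn D | data) = 0.
The predictive probability is P(white next | data) = (3/4)(11/25) + (7/8)(14/25) = 41/50.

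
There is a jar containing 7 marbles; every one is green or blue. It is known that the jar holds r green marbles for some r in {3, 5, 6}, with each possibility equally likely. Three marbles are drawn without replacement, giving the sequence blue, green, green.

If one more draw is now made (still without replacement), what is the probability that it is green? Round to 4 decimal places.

0.7021

Compute the likelihood of the observed sequence for each case: P(data | r = 3) = (4/7)(3/6)(2/5) = 4/35; P(data | r = 5) = (2/7)(5/6)(4/5) = 4/21; P(data | r = 6) = (1/7)(6/6)(5/5) = 1/7.
Multiplying each by its prior: 1/3 · 4/35 = 4/105, 1/3 · 4/21 = 4/63, 1/3 · 1/7 = 1/21; summing to 47/315.
Dividing through by the total gives posterior P(r = 3 | data) = 12/47, P(r = 5 | data) = 20/47, P(r = 6 | data) = 15/47.
Averaging over the posterior, P(green next | data) = (1/4)(12/47) + (3/4)(20/47) + (1)(15/47) = 33/47.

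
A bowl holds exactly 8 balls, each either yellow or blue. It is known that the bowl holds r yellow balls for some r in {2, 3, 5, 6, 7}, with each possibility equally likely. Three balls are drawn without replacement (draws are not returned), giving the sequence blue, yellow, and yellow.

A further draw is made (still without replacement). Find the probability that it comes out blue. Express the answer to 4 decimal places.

0.3529

The likelihood of the observed sequence under each hypothesis: P(data | r = 2) = (6/8)(2/7)(1/6) = 1/28; P(data | r = 3) = (5/8)(3/7)(2/6) = 5/56; P(data | r = 5) = (3/8)(5/7)(4/6) = 5/28; P(data | r = 6) = (2/8)(6/7)(5/6) = 5/28; P(data | r = 7) = (1/8)(7/7)(6/6) = 1/8.
Multiplying each by its prior: 1/5 · 1/28 = 1/140, 1/5 · 5/56 = 1/56, 1/5 · 5/28 = 1/28, 1/5 · 5/28 = 1/28, 1/5 · 1/8 = 1/40; summing to 17/140.
Dividing through by the total gives posterior P(r = 2 | data) = 1/17, P(r = 3 | data) = 5/34, P(r = 5 | data) = 5/17, P(r = 6 | data) = 5/17, P(r = 7 | data) = 7/34.
So P(blue next | data) = Σ P(blue next | H) P(H | data) = (1)(1/17) + (4/5)(5/34) + (2/5)(5/17) + (1/5)(5/17) + (0)(7/34) = 6/17.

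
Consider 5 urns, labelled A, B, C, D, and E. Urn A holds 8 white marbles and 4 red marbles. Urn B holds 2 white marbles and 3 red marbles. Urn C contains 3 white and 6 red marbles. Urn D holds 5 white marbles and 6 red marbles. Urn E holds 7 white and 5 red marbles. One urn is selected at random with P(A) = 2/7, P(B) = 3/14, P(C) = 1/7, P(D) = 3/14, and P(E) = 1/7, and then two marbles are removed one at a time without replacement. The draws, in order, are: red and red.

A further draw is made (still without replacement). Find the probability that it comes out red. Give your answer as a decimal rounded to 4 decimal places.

0.4050

The likelihood of the observed sequence under each hypothesis: P(data | urn A) = (4/12)(3/11) = 1/11; P(data | urn B) = (3/5)(2/4) = 3/10; P(data | urn C) = (6/9)(5/8) = 5/12; P(data | urn D) = (6/11)(5/10) = 3/11; P(data | urn E) = (5/12)(4/11) = 5/33.
Multiplying each by its prior: 2/7 · 1/11 = 2/77, 3/14 · 3/10 = 9/140, 1/7 · 5/12 = 5/84, 3/14 · 3/11 = 9/154, 1/7 · 5/33 = 5/231; these sum to 177/770.
Normalising, the posterior is P(urn A | data) = 0.11299, P(urn B | data) = 0.27966, P(urn C | data) = 0.25895, P(urn D | data) = 0.25424, P(urn E | data) = 0.094162.
The predictive probability is P(red next | data) = (1/5)(0.11299) + (1/3)(0.27966) + (4/7)(0.25895) + (4/9)(0.25424) + (3/10)(0.094162) = 0.40503.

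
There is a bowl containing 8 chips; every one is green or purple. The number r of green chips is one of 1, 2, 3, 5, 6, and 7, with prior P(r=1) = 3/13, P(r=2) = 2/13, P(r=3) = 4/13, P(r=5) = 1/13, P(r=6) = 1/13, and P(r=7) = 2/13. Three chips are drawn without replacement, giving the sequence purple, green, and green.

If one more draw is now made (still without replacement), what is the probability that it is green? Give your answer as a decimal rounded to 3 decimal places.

For each hypothesis, P(data | H) works out to: P(data | r = 1) = (7/8)(1/7)(0/6) = 0; P(data | r = 2) = (6/8)(2/7)(1/6) = 1/28; P(data | r = 3) = (5/8)(3/7)(2/6) = 5/56; P(data | r = 5) = (3/8)(5/7)(4/6) = 5/28; P(data | r = 6) = (2/8)(6/7)(5/6) = 5/28; P(data | r = 7) = (1/8)(7/7)(6/6) = 1/8.
Weighting by the prior gives 3/13 · 0 = 0, 2/13 · 1/28 = 1/182, 4/13 · 5/56 = 5/182, 1/13 · 5/28 = 5/364, 1/13 · 5/28 = 5/364, 2/13 · 1/8 = 1/52; these sum to 29/364.
The posterior is then P(r = 1 | data) = 0, P(r = 2 | data) = 2/29, P(r = 3 | data) = 10/29, P(r = 5 | data) = 5/29, P(r = 6 | data) = 5/29, P(r = 7 | data) = 7/29.
The predictive probability is P(green next | data) = (0)(2/29) + (1/5)(10/29) + (3/5)(5/29) + (4/5)(5/29) + (1)(7/29) = 16/29.

0.552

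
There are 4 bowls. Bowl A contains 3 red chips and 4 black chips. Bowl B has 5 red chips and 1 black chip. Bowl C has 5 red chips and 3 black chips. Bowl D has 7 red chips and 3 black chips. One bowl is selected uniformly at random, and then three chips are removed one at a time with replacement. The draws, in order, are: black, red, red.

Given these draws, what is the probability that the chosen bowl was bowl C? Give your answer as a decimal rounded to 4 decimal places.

0.2849

The likelihood of the observed sequence under each hypothesis: P(data | bowl A) = (4/7)(3/7)(3/7) = 0.10496; P(data | bowl B) = (1/6)(5/6)(5/6) = 0.11574; P(data | bowl C) = (3/8)(5/8)(5/8) = 0.14648; P(data | bowl D) = (3/10)(7/10)(7/10) = 0.147.
Multiplying each by its prior: 1/4 · 0.10496 = 0.026239, 1/4 · 0.11574 = 0.028935, 1/4 · 0.14648 = 0.036621, 1/4 · 0.147 = 0.03675; these sum to 0.12855.
Hence P(bowl C | data) = (0.036621) / (0.12855) = 0.28489.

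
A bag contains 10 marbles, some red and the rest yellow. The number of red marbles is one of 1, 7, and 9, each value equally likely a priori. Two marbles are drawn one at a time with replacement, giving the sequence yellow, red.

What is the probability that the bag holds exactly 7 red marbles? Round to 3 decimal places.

For each hypothesis, P(data | H) works out to: P(data | r = 1) = (9/10)(1/10) = 9/100; P(data | r = 7) = (3/10)(7/10) = 21/100; P(data | r = 9) = (1/10)(9/10) = 9/100.
The prior-weighted likelihoods are 1/3 · 9/100 = 3/100, 1/3 · 21/100 = 7/100, 1/3 · 9/100 = 3/100; these sum to 13/100.
Hence P(r = 7 | data) = (7/100) / (13/100) = 7/13.

0.538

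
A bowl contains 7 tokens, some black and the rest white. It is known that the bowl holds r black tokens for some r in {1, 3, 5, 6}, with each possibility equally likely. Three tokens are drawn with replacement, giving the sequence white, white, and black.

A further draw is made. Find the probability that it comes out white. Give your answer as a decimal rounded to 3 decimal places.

The likelihood of the observed sequence under each hypothesis: P(data | r = 1) = (6/7)(6/7)(1/7) = 36/343; P(data | r = 3) = (4/7)(4/7)(3/7) = 48/343; P(data | r = 5) = (2/7)(2/7)(5/7) = 20/343; P(data | r = 6) = (1/7)(1/7)(6/7) = 6/343.
Multiplying each by its prior: 1/4 · 36/343 = 9/343, 1/4 · 48/343 = 12/343, 1/4 · 20/343 = 5/343, 1/4 · 6/343 = 3/686; summing to 55/686.
Dividing through by the total gives posterior P(r = 1 | data) = 18/55, P(r = 3 | data) = 24/55, P(r = 5 | data) = 2/11, P(r = 6 | data) = 3/55.
Averaging over the posterior, P(white next | data) = (6/7)(18/55) + (4/7)(24/55) + (2/7)(2/11) + (1/7)(3/55) = 227/385.

0.590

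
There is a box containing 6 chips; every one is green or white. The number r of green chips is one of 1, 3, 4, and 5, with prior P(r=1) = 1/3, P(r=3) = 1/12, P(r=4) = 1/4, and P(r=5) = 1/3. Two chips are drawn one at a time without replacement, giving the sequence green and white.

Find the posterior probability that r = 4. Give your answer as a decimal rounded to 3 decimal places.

0.329

Compute the likelihood of the observed sequence for each case: P(data | r = 1) = (1/6)(5/5) = 1/6; P(data | r = 3) = (3/6)(3/5) = 3/10; P(data | r = 4) = (4/6)(2/5) = 4/15; P(data | r = 5) = (5/6)(1/5) = 1/6.
Multiplying each by its prior: 1/3 · 1/6 = 1/18, 1/12 · 3/10 = 1/40, 1/4 · 4/15 = 1/15, 1/3 · 1/6 = 1/18; summing to 73/360.
Therefore the posterior P(r = 4 | data) = (1/15) / (73/360) = 24/73.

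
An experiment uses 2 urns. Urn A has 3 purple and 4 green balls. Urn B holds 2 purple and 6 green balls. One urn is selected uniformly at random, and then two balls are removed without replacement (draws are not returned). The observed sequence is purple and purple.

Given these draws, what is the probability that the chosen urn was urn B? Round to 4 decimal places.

0.2000

The likelihood of the observed sequence under each hypothesis: P(data | urn A) = (3/7)(2/6) = 1/7; P(data | urn B) = (2/8)(1/7) = 1/28.
Weighting by the prior gives 1/2 · 1/7 = 1/14, 1/2 · 1/28 = 1/56; with total 5/56.
Therefore the posterior P(urn B | data) = (1/56) / (5/56) = 1/5.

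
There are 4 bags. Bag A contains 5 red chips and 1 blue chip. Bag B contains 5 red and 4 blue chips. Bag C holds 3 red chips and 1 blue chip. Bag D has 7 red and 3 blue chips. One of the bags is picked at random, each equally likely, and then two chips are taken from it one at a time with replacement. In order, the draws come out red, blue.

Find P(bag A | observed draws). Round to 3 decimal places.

0.177

The likelihood of the observed sequence under each hypothesis: P(data | bag A) = (5/6)(1/6) = 0.13889; P(data | bag B) = (5/9)(4/9) = 0.24691; P(data | bag C) = (3/4)(1/4) = 0.1875; P(data | bag D) = (7/10)(3/10) = 0.21.
The prior-weighted likelihoods are 1/4 · 0.13889 = 0.034722, 1/4 · 0.24691 = 0.061728, 1/4 · 0.1875 = 0.046875, 1/4 · 0.21 = 0.0525; with total 0.19583.
So P(bag A | data) = (0.034722) / (0.19583) = 0.17731.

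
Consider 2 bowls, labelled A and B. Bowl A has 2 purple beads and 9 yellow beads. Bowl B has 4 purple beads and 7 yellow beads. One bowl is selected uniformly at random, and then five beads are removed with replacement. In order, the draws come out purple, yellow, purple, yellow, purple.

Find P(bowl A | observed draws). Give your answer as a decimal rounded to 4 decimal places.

0.1712

The likelihood of the observed sequence under each hypothesis: P(data | bowl A) = (2/11)(9/11)(2/11)(9/11)(2/11) = 0.0040236; P(data | bowl B) = (4/11)(7/11)(4/11)(7/11)(4/11) = 0.019472.
Weighting by the prior gives 1/2 · 0.0040236 = 0.0020118, 1/2 · 0.019472 = 0.009736; summing to 0.011748.
By Bayes' rule, P(bowl A | data) = (0.0020118) / (0.011748) = 0.17125.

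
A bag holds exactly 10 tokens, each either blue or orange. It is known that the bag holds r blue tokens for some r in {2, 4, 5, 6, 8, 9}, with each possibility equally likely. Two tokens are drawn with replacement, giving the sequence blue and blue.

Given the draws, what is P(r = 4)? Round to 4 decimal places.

0.0708

The likelihood of the observed sequence under each hypothesis: P(data | r = 2) = (2/10)(2/10) = 1/25; P(data | r = 4) = (4/10)(4/10) = 4/25; P(data | r = 5) = (5/10)(5/10) = 1/4; P(data | r = 6) = (6/10)(6/10) = 9/25; P(data | r = 8) = (8/10)(8/10) = 16/25; P(data | r = 9) = (9/10)(9/10) = 81/100.
Weighting by the prior gives 1/6 · 1/25 = 1/150, 1/6 · 4/25 = 2/75, 1/6 · 1/4 = 1/24, 1/6 · 9/25 = 3/50, 1/6 · 16/25 = 8/75, 1/6 · 81/100 = 27/200; with total 113/300.
By Bayes' rule, P(r = 4 | data) = (2/75) / (113/300) = 8/113.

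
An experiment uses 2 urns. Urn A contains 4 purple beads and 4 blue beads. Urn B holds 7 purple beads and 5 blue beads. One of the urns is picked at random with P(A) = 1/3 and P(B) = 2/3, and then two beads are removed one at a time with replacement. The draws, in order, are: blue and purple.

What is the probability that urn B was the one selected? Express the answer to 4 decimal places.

0.6604

Under each hypothesis, the probability of the observed sequence is: P(data | urn A) = (4/8)(4/8) = 1/4; P(data | urn B) = (5/12)(7/12) = 35/144.
The prior-weighted likelihoods are 1/3 · 1/4 = 1/12, 2/3 · 35/144 = 35/216; summing to 53/216.
Therefore the posterior P(urn B | data) = (35/216) / (53/216) = 35/53.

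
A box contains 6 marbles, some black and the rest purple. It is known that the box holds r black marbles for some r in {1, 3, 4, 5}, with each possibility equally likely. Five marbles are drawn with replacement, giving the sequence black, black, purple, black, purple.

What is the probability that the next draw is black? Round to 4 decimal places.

For each hypothesis, P(data | H) works out to: P(data | r = 1) = (1/6)(1/6)(5/6)(1/6)(5/6) = 0.003215; P(data | r = 3) = (3/6)(3/6)(3/6)(3/6)(3/6) = 0.03125; P(data | r = 4) = (4/6)(4/6)(2/6)(4/6)(2/6) = 0.032922; P(data | r = 5) = (5/6)(5/6)(1/6)(5/6)(1/6) = 0.016075.
Multiplying each by its prior: 1/4 · 0.003215 = 0.00080376, 1/4 · 0.03125 = 0.0078125, 1/4 · 0.032922 = 0.0082305, 1/4 · 0.016075 = 0.0040188; summing to 0.020865.
Normalising, the posterior is P(r = 1 | data) = 0.038521, P(r = 3 | data) = 0.37442, P(r = 4 | data) = 0.39445, P(r = 5 | data) = 0.1926.
The predictive probability is P(black next | data) = (1/6)(0.038521) + (1/2)(0.37442) + (2/3)(0.39445) + (5/6)(0.1926) = 0.6171.

0.6171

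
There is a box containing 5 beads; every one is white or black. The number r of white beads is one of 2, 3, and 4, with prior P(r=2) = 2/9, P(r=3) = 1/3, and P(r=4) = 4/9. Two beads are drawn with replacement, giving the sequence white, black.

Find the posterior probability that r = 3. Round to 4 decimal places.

Under each hypothesis, the probability of the observed sequence is: P(data | r = 2) = (2/5)(3/5) = 6/25; P(data | r = 3) = (3/5)(2/5) = 6/25; P(data | r = 4) = (4/5)(1/5) = 4/25.
Multiplying each by its prior: 2/9 · 6/25 = 4/75, 1/3 · 6/25 = 2/25, 4/9 · 4/25 = 16/225; these sum to 46/225.
By Bayes' rule, P(r = 3 | data) = (2/25) / (46/225) = 9/23.

0.3913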